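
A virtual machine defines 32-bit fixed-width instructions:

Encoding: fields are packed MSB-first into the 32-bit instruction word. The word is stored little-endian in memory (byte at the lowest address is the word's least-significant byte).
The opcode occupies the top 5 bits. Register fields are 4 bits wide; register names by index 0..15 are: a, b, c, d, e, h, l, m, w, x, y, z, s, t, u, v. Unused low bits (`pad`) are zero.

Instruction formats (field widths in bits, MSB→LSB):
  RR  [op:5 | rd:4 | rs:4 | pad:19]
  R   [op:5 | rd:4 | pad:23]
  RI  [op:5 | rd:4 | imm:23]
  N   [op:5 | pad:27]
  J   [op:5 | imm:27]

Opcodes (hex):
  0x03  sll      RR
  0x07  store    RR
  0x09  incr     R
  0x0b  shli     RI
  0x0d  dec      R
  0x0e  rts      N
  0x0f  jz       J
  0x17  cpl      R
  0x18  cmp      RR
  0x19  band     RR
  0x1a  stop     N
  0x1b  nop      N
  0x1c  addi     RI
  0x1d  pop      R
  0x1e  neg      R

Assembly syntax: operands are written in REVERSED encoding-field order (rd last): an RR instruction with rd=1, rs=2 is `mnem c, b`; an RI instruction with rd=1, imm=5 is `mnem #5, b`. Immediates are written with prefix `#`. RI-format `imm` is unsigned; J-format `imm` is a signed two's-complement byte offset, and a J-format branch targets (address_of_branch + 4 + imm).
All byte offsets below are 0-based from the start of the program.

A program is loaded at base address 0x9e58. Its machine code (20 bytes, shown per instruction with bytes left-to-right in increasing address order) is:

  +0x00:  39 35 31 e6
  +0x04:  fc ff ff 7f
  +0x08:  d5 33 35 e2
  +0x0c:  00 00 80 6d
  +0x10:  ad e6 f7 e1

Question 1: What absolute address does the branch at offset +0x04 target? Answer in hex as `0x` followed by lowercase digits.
0x9e5c

+0x04: fc ff ff 7f ⇒ word 0x7ffffffc (little)
  top 5b → 0xf → jz [J]
  [26:0] imm=134217724 (s27→-4) = #-4
  target = base 0x9e58 + off 0x04 + 4 + imm -4 = 0x9e5c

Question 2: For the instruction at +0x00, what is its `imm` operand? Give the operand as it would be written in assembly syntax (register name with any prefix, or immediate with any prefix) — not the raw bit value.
off 0x00: read 39 35 31 e6 as little → 0xe6313539
  op=0xe6313539>>27=0x1c ⇒ addi (RI)
  rd: (w>>23)&0xf=0xc → s
  imm: (w>>0)&0x7fffff=0x313539 → #3224889

#3224889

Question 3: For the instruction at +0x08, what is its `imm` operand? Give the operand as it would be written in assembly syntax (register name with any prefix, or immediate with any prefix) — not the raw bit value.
@+08  little-endian(d5 33 35 e2) = 0xe23533d5
  top 5b → 0x1c → addi [RI]
  [26:23] rd=4 = e
  [22:0] imm=3486677 = #3486677

#3486677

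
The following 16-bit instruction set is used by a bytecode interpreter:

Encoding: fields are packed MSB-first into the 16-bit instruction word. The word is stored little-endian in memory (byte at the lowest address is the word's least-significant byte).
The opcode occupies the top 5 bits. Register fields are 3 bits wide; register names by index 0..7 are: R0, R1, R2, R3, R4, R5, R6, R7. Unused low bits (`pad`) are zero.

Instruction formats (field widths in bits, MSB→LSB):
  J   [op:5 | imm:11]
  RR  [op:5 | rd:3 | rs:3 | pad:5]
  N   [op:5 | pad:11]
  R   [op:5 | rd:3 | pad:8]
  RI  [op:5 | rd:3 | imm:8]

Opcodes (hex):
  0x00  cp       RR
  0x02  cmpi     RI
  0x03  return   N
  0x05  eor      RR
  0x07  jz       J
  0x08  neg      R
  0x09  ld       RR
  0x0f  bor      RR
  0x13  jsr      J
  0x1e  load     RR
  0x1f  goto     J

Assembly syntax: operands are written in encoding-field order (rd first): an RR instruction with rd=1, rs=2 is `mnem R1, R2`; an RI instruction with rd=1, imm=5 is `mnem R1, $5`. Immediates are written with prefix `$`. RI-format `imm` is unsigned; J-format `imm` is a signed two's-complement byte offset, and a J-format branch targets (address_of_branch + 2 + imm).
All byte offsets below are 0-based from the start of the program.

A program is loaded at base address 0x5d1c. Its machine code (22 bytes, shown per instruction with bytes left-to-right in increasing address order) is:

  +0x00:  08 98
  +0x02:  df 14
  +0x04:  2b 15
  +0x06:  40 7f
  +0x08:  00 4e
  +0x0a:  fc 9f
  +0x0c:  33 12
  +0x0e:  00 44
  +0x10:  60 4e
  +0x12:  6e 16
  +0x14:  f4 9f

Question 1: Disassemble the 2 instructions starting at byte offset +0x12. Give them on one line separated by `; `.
off 0x12: read 6e 16 as little → 0x166e
  op=0x166e>>11=0x2 ⇒ cmpi (RI)
  rd@[10:8]=0x6 ⇒ R6
  imm@[7:0]=0x6e ⇒ $110
off 0x14: read f4 9f as little → 0x9ff4
  op=0x9ff4>>11=0x13 ⇒ jsr (J)
  imm@[10:0]=0x7f4 (s11→-12) ⇒ $-12

cmpi R6, $110; jsr $-12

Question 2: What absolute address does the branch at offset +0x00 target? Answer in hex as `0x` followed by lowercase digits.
+0x00: 08 98 ⇒ word 0x9808 (little)
  op=0x9808>>11=0x13 ⇒ jsr (J)
  imm@[10:0]=0x8 ⇒ $8
  target = base 0x5d1c + off 0x00 + 2 + imm 8 = 0x5d26

0x5d26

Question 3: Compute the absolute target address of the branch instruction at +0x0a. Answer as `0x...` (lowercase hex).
0x5d24

@+0a  little-endian(fc 9f) = 0x9ffc
  opcode bits[15:11]=0x13: jsr/J
  imm: (w>>0)&0x7ff=0x7fc (s11→-4) → $-4
  target = base 0x5d1c + off 0x0a + 2 + imm -4 = 0x5d24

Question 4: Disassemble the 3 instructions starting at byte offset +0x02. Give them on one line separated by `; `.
[02] df 14 → 0x14df
  opcode bits[15:11]=0x2: cmpi/RI
  rd: (w>>8)&0x7=0x4 → R4
  imm: (w>>0)&0xff=0xdf → $223
[04] 2b 15 → 0x152b
  opcode bits[15:11]=0x2: cmpi/RI
  rd: (w>>8)&0x7=0x5 → R5
  imm: (w>>0)&0xff=0x2b → $43
[06] 40 7f → 0x7f40
  opcode bits[15:11]=0xf: bor/RR
  rd: (w>>8)&0x7=0x7 → R7
  rs: (w>>5)&0x7=0x2 → R2

cmpi R4, $223; cmpi R5, $43; bor R7, R2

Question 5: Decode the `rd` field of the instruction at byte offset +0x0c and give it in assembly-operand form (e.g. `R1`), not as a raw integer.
R2

@+0c  little-endian(33 12) = 0x1233
  op=0x1233>>11=0x2 ⇒ cmpi (RI)
  [10:8] rd=2 = R2
  [7:0] imm=51 = $51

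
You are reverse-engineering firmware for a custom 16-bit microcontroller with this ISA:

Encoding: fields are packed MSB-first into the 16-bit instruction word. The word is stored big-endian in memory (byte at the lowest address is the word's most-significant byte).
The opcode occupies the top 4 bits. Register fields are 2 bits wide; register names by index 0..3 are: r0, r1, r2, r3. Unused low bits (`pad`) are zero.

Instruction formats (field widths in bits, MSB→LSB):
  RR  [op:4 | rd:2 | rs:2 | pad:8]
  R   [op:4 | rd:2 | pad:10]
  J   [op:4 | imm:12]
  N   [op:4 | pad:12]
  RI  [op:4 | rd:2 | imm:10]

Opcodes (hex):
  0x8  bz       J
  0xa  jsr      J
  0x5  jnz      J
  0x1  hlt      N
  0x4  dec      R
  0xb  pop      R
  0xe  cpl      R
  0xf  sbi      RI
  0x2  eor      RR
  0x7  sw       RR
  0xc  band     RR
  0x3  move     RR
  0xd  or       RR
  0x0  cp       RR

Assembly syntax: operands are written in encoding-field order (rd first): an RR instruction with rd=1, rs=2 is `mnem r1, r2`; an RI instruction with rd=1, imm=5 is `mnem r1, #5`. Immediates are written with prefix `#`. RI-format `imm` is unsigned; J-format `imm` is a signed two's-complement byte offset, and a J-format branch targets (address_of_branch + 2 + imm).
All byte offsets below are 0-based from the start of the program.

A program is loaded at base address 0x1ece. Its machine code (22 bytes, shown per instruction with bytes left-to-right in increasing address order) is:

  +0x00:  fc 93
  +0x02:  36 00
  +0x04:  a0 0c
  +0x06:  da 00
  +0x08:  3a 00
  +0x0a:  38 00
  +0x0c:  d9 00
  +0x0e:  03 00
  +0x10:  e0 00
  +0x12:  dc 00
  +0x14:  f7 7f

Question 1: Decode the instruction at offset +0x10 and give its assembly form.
+0x10: e0 00 ⇒ word 0xe000 (big)
  op=0xe000>>12=0xe ⇒ cpl (R)
  [11:10] rd=0 = r0

cpl r0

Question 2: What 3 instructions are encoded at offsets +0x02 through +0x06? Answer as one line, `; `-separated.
move r1, r2; jsr #12; or r2, r2

[02] 36 00 → 0x3600
  op=0x3600>>12=0x3 ⇒ move (RR)
  rd: (w>>10)&0x3=0x1 → r1
  rs: (w>>8)&0x3=0x2 → r2
[04] a0 0c → 0xa00c
  op=0xa00c>>12=0xa ⇒ jsr (J)
  imm: (w>>0)&0xfff=0xc → #12
[06] da 00 → 0xda00
  op=0xda00>>12=0xd ⇒ or (RR)
  rd: (w>>10)&0x3=0x2 → r2
  rs: (w>>8)&0x3=0x2 → r2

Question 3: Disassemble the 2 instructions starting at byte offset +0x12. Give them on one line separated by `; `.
or r3, r0; sbi r1, #895

[12] dc 00 → 0xdc00
  op=0xdc00>>12=0xd ⇒ or (RR)
  [11:10] rd=3 = r3
  [9:8] rs=0 = r0
[14] f7 7f → 0xf77f
  op=0xf77f>>12=0xf ⇒ sbi (RI)
  [11:10] rd=1 = r1
  [9:0] imm=895 = #895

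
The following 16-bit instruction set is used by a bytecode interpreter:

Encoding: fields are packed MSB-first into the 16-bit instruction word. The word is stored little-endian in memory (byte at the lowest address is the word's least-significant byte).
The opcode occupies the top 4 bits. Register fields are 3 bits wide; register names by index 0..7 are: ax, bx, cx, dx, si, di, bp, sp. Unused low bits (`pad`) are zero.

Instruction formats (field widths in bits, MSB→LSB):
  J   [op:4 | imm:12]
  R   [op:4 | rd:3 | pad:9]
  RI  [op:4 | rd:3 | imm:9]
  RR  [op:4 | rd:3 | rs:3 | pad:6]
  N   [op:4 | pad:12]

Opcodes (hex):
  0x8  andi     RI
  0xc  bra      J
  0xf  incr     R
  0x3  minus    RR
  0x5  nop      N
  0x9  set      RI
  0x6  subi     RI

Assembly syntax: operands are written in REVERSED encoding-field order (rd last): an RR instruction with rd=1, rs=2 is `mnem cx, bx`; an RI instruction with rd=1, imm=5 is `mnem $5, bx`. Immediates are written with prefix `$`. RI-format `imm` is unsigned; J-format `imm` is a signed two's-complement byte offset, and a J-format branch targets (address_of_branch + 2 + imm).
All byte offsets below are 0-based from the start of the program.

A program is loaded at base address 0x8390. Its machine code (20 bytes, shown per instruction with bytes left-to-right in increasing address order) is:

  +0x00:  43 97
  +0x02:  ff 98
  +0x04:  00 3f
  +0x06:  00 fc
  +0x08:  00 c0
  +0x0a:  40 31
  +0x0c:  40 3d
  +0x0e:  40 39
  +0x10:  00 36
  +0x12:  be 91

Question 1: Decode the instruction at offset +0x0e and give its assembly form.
off 0x0e: read 40 39 as little → 0x3940
  opcode bits[15:12]=0x3: minus/RR
  rd@[11:9]=0x4 ⇒ si
  rs@[8:6]=0x5 ⇒ di

minus di, si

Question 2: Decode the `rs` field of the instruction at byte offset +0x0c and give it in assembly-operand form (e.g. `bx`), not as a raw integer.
di

off 0x0c: read 40 3d as little → 0x3d40
  top 4b → 0x3 → minus [RR]
  rd@[11:9]=0x6 ⇒ bp
  rs@[8:6]=0x5 ⇒ di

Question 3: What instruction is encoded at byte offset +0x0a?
minus di, ax

+0x0a: 40 31 ⇒ word 0x3140 (little)
  top 4b → 0x3 → minus [RR]
  rd@[11:9]=0x0 ⇒ ax
  rs@[8:6]=0x5 ⇒ di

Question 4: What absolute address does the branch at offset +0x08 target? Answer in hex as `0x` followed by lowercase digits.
+0x08: 00 c0 ⇒ word 0xc000 (little)
  opcode bits[15:12]=0xc: bra/J
  [11:0] imm=0 = $0
  target = base 0x8390 + off 0x08 + 2 + imm 0 = 0x839a

0x839a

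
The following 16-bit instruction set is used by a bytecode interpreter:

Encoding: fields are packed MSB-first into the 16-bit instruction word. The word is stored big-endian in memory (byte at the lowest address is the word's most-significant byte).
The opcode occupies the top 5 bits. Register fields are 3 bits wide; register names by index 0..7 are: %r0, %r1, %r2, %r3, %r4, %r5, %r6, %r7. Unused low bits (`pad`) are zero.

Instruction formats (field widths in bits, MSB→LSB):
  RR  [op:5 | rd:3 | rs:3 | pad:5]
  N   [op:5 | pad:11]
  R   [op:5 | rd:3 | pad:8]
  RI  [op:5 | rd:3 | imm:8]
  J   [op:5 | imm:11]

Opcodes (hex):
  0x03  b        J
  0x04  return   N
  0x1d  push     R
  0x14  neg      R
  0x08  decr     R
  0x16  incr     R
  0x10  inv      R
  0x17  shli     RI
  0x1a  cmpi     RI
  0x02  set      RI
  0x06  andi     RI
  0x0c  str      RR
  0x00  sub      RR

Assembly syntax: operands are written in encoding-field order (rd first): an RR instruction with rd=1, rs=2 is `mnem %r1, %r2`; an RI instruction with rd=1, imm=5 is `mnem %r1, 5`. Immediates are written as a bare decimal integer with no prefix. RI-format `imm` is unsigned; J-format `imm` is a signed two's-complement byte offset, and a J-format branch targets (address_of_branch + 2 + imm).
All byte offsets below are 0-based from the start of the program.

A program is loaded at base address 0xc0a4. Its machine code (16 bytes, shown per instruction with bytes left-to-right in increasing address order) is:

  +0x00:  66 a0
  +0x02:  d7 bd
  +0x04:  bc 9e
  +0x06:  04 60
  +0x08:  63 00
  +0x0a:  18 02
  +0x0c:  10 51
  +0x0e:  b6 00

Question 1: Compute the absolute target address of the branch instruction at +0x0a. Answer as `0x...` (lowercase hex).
0xc0b2

off 0x0a: read 18 02 as big → 0x1802
  op=0x1802>>11=0x3 ⇒ b (J)
  [10:0] imm=2 = 2
  target = base 0xc0a4 + off 0x0a + 2 + imm 2 = 0xc0b2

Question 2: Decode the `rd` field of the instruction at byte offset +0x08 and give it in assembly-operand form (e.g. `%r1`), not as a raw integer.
off 0x08: read 63 00 as big → 0x6300
  opcode bits[15:11]=0xc: str/RR
  [10:8] rd=3 = %r3
  [7:5] rs=0 = %r0

%r3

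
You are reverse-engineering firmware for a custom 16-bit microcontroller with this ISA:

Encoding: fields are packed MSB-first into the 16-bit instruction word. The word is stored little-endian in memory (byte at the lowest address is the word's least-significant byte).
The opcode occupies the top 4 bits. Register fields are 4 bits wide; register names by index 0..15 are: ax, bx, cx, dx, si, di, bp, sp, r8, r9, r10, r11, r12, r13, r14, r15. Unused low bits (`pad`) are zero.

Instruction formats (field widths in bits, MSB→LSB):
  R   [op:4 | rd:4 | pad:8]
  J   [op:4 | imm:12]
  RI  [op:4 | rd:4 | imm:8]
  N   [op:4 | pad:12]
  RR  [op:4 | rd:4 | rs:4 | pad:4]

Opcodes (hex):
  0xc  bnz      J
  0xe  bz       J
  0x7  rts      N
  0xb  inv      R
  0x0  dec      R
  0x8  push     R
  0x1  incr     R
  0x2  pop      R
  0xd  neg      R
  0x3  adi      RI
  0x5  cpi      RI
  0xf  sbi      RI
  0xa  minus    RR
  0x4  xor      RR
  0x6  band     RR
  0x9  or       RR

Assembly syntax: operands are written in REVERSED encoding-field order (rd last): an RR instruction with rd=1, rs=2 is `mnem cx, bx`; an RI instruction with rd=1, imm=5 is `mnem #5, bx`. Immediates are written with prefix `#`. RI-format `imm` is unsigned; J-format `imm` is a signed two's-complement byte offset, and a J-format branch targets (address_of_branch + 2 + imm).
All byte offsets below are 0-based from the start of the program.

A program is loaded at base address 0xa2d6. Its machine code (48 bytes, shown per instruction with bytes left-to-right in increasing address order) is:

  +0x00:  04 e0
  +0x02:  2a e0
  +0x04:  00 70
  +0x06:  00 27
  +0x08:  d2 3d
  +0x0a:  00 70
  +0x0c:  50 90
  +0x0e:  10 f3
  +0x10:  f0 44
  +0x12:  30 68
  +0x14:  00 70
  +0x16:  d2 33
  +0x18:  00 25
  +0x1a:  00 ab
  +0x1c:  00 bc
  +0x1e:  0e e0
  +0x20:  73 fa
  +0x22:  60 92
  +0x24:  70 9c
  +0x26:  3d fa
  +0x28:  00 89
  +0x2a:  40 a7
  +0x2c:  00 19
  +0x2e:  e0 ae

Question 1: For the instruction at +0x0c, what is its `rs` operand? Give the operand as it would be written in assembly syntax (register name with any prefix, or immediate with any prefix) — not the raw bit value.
di

[0c] 50 90 → 0x9050
  opcode bits[15:12]=0x9: or/RR
  rd: (w>>8)&0xf=0x0 → ax
  rs: (w>>4)&0xf=0x5 → di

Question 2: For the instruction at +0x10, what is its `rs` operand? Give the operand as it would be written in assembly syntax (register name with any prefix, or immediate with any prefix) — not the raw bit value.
r15

[10] f0 44 → 0x44f0
  opcode bits[15:12]=0x4: xor/RR
  rd@[11:8]=0x4 ⇒ si
  rs@[7:4]=0xf ⇒ r15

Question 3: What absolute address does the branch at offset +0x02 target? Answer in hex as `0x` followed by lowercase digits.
0xa304

off 0x02: read 2a e0 as little → 0xe02a
  top 4b → 0xe → bz [J]
  imm@[11:0]=0x2a ⇒ #42
  target = base 0xa2d6 + off 0x02 + 2 + imm 42 = 0xa304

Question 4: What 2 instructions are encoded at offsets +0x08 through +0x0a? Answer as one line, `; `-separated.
off 0x08: read d2 3d as little → 0x3dd2
  top 4b → 0x3 → adi [RI]
  rd: (w>>8)&0xf=0xd → r13
  imm: (w>>0)&0xff=0xd2 → #210
off 0x0a: read 00 70 as little → 0x7000
  top 4b → 0x7 → rts [N]

adi #210, r13; rts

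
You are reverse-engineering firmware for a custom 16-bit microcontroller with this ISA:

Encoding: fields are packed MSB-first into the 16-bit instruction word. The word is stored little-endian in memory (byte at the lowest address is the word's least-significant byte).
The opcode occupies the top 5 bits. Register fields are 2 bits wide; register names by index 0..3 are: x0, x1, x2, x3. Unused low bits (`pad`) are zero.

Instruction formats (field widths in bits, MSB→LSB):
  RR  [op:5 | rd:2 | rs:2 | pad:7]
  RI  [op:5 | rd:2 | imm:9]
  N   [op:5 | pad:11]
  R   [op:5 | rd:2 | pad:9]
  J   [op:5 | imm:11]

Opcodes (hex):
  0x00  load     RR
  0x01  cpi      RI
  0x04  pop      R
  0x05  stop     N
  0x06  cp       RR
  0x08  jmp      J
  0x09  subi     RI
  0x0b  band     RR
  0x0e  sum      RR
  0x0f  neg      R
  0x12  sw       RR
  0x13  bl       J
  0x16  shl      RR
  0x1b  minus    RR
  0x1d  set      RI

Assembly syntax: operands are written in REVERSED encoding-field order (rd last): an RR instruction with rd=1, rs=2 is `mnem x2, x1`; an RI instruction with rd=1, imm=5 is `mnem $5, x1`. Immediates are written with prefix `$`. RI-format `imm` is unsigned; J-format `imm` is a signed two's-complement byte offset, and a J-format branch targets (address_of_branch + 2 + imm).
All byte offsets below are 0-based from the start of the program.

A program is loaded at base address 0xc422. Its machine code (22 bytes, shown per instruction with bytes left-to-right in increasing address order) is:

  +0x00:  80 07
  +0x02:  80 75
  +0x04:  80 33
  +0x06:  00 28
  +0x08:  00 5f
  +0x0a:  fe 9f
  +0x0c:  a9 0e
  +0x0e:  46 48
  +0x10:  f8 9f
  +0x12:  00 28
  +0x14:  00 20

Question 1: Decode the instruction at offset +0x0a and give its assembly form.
bl $-2

off 0x0a: read fe 9f as little → 0x9ffe
  top 5b → 0x13 → bl [J]
  [10:0] imm=2046 (s11→-2) = $-2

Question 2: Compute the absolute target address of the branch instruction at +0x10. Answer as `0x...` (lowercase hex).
off 0x10: read f8 9f as little → 0x9ff8
  top 5b → 0x13 → bl [J]
  imm: (w>>0)&0x7ff=0x7f8 (s11→-8) → $-8
  target = base 0xc422 + off 0x10 + 2 + imm -8 = 0xc42c

0xc42c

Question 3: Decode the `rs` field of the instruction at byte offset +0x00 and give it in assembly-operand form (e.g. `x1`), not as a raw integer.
+0x00: 80 07 ⇒ word 0x0780 (little)
  op=0x0780>>11=0x0 ⇒ load (RR)
  rd@[10:9]=0x3 ⇒ x3
  rs@[8:7]=0x3 ⇒ x3

x3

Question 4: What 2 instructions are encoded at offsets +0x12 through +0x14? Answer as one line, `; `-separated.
[12] 00 28 → 0x2800
  top 5b → 0x5 → stop [N]
[14] 00 20 → 0x2000
  top 5b → 0x4 → pop [R]
  rd@[10:9]=0x0 ⇒ x0

stop; pop x0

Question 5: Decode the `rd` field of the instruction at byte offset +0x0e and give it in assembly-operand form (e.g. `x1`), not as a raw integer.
x0

[0e] 46 48 → 0x4846
  op=0x4846>>11=0x9 ⇒ subi (RI)
  rd: (w>>9)&0x3=0x0 → x0
  imm: (w>>0)&0x1ff=0x46 → $70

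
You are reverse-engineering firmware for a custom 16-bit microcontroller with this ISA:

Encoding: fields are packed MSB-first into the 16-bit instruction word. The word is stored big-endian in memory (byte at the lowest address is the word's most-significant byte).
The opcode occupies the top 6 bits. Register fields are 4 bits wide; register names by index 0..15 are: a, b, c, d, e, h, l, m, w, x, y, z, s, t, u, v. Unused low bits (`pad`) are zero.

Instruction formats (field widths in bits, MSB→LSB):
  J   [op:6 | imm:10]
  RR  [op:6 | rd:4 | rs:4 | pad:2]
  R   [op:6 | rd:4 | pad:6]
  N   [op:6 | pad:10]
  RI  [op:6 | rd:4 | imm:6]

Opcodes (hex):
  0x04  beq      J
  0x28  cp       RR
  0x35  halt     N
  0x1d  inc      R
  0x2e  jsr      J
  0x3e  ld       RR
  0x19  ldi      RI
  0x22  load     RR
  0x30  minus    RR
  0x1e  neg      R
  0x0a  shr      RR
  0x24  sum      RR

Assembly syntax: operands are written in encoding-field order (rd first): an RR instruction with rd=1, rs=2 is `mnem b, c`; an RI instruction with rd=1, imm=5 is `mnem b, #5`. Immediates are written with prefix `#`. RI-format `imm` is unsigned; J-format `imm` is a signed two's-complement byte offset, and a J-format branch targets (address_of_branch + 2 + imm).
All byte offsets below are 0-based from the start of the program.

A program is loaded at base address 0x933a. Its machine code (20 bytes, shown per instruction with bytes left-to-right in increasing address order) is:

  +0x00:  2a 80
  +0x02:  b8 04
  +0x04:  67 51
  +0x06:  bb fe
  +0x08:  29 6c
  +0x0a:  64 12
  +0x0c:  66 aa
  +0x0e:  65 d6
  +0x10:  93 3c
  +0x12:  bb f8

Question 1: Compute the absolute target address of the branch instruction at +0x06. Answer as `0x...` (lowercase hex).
0x9340

[06] bb fe → 0xbbfe
  opcode bits[15:10]=0x2e: jsr/J
  imm@[9:0]=0x3fe (s10→-2) ⇒ #-2
  target = base 0x933a + off 0x06 + 2 + imm -2 = 0x9340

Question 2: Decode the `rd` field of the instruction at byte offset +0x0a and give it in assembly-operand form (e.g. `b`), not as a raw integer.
+0x0a: 64 12 ⇒ word 0x6412 (big)
  op=0x6412>>10=0x19 ⇒ ldi (RI)
  [9:6] rd=0 = a
  [5:0] imm=18 = #18

a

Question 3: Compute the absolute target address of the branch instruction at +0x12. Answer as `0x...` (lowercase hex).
off 0x12: read bb f8 as big → 0xbbf8
  op=0xbbf8>>10=0x2e ⇒ jsr (J)
  [9:0] imm=1016 (s10→-8) = #-8
  target = base 0x933a + off 0x12 + 2 + imm -8 = 0x9346

0x9346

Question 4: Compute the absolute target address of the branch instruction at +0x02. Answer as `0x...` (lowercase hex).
off 0x02: read b8 04 as big → 0xb804
  op=0xb804>>10=0x2e ⇒ jsr (J)
  [9:0] imm=4 = #4
  target = base 0x933a + off 0x02 + 2 + imm 4 = 0x9342

0x9342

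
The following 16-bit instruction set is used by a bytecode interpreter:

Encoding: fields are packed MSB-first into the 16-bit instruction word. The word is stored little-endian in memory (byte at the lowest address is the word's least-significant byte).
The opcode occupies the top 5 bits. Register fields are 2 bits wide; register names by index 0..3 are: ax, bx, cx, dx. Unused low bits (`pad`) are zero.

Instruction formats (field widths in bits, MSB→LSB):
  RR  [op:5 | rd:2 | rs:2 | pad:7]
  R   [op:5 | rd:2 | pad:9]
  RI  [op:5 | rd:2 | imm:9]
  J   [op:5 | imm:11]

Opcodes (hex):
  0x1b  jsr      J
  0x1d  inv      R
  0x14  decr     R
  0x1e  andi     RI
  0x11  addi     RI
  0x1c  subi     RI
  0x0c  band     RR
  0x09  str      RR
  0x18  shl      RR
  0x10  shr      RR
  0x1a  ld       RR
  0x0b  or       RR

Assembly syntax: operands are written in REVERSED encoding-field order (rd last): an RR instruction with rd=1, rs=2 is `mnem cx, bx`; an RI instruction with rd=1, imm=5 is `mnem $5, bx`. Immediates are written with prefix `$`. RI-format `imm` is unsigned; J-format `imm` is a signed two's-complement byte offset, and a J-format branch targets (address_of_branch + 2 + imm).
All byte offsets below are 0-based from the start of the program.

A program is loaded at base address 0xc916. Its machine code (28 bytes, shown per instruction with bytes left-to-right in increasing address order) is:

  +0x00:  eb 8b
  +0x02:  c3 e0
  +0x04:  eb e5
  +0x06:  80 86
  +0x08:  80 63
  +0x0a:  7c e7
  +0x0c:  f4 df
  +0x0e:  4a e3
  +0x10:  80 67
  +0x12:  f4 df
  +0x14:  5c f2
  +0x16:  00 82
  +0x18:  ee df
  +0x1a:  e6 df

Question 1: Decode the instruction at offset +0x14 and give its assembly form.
[14] 5c f2 → 0xf25c
  opcode bits[15:11]=0x1e: andi/RI
  rd: (w>>9)&0x3=0x1 → bx
  imm: (w>>0)&0x1ff=0x5c → $92

andi $92, bx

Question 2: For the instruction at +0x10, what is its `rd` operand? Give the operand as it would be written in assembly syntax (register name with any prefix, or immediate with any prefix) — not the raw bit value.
dx

+0x10: 80 67 ⇒ word 0x6780 (little)
  opcode bits[15:11]=0xc: band/RR
  rd@[10:9]=0x3 ⇒ dx
  rs@[8:7]=0x3 ⇒ dx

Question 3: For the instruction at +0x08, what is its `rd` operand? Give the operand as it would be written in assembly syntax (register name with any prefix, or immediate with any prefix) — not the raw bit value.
[08] 80 63 → 0x6380
  top 5b → 0xc → band [RR]
  rd: (w>>9)&0x3=0x1 → bx
  rs: (w>>7)&0x3=0x3 → dx

bx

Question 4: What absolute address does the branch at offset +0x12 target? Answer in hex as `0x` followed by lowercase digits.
@+12  little-endian(f4 df) = 0xdff4
  top 5b → 0x1b → jsr [J]
  imm: (w>>0)&0x7ff=0x7f4 (s11→-12) → $-12
  target = base 0xc916 + off 0x12 + 2 + imm -12 = 0xc91e

0xc91e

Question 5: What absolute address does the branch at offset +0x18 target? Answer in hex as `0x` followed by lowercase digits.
0xc91e

@+18  little-endian(ee df) = 0xdfee
  op=0xdfee>>11=0x1b ⇒ jsr (J)
  imm@[10:0]=0x7ee (s11→-18) ⇒ $-18
  target = base 0xc916 + off 0x18 + 2 + imm -18 = 0xc91e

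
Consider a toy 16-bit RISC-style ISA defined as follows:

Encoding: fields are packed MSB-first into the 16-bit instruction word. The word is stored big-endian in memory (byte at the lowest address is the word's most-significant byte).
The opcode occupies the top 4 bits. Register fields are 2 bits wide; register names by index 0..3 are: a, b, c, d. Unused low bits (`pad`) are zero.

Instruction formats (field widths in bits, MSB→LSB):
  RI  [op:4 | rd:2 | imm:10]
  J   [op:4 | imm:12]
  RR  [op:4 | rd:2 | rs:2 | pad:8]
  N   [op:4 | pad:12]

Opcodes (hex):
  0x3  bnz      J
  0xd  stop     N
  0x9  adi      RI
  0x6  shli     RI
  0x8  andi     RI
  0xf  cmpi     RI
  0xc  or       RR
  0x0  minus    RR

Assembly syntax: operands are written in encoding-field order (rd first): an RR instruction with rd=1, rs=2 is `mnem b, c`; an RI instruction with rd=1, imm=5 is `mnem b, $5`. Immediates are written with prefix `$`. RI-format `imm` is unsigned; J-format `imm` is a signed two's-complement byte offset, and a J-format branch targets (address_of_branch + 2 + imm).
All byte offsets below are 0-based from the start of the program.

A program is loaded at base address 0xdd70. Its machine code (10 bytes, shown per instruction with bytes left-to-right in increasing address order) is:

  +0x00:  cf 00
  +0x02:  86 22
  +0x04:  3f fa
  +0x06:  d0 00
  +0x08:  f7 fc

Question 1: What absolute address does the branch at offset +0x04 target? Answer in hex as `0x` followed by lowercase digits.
0xdd70

off 0x04: read 3f fa as big → 0x3ffa
  op=0x3ffa>>12=0x3 ⇒ bnz (J)
  imm: (w>>0)&0xfff=0xffa (s12→-6) → $-6
  target = base 0xdd70 + off 0x04 + 2 + imm -6 = 0xdd70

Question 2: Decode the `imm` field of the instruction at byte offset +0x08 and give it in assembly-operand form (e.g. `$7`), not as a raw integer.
+0x08: f7 fc ⇒ word 0xf7fc (big)
  top 4b → 0xf → cmpi [RI]
  rd: (w>>10)&0x3=0x1 → b
  imm: (w>>0)&0x3ff=0x3fc → $1020

$1020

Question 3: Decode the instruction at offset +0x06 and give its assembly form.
stop

@+06  big-endian(d0 00) = 0xd000
  top 4b → 0xd → stop [N]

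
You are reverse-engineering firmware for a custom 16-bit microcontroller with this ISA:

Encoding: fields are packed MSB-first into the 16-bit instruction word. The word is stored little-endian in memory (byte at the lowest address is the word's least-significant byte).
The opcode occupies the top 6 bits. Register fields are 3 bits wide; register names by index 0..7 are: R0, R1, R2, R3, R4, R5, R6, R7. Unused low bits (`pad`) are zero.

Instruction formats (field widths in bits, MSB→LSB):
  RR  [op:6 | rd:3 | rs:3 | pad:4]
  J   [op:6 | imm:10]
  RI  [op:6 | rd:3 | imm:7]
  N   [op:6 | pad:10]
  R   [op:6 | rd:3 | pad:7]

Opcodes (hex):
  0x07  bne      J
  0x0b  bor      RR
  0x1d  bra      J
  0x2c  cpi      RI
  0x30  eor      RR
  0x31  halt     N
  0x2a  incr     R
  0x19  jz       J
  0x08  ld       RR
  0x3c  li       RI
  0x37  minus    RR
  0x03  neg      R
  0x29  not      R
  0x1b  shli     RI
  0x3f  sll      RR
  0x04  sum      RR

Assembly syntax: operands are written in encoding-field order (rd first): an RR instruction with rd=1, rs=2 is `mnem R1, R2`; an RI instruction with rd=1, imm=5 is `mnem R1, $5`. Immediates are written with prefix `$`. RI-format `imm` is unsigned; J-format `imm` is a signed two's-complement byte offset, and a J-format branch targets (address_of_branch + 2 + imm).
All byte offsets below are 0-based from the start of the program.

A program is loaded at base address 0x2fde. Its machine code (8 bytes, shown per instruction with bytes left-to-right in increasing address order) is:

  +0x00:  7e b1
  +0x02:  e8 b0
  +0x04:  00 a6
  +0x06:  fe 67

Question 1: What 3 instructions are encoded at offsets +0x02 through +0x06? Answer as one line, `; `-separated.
cpi R1, $104; not R4; jz $-2

@+02  little-endian(e8 b0) = 0xb0e8
  top 6b → 0x2c → cpi [RI]
  [9:7] rd=1 = R1
  [6:0] imm=104 = $104
@+04  little-endian(00 a6) = 0xa600
  top 6b → 0x29 → not [R]
  [9:7] rd=4 = R4
@+06  little-endian(fe 67) = 0x67fe
  top 6b → 0x19 → jz [J]
  [9:0] imm=1022 (s10→-2) = $-2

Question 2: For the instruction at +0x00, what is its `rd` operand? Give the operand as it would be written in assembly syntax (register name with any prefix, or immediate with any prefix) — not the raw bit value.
+0x00: 7e b1 ⇒ word 0xb17e (little)
  top 6b → 0x2c → cpi [RI]
  rd@[9:7]=0x2 ⇒ R2
  imm@[6:0]=0x7e ⇒ $126

R2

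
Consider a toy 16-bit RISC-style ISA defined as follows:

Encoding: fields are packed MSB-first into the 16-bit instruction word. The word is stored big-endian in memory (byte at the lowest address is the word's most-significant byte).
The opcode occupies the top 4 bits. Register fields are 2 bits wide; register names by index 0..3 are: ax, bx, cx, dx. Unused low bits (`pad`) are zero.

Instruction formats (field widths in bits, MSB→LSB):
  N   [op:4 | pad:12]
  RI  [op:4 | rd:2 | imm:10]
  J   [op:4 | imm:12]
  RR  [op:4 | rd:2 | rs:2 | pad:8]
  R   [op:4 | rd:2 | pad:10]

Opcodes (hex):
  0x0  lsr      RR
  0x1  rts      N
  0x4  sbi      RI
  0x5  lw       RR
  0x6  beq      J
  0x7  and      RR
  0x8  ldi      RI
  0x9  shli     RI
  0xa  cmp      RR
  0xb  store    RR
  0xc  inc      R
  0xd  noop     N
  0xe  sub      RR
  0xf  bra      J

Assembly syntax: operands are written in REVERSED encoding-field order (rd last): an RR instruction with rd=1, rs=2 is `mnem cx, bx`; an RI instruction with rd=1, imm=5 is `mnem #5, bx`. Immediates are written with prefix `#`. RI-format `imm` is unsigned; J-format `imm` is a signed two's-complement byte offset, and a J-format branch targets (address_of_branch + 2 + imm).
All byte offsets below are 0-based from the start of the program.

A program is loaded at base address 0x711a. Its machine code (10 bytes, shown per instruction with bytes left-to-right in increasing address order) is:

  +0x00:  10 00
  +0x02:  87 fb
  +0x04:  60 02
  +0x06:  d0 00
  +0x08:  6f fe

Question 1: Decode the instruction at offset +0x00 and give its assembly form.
rts

[00] 10 00 → 0x1000
  top 4b → 0x1 → rts [N]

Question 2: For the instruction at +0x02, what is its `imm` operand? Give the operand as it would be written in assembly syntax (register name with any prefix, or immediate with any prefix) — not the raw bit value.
+0x02: 87 fb ⇒ word 0x87fb (big)
  top 4b → 0x8 → ldi [RI]
  rd: (w>>10)&0x3=0x1 → bx
  imm: (w>>0)&0x3ff=0x3fb → #1019

#1019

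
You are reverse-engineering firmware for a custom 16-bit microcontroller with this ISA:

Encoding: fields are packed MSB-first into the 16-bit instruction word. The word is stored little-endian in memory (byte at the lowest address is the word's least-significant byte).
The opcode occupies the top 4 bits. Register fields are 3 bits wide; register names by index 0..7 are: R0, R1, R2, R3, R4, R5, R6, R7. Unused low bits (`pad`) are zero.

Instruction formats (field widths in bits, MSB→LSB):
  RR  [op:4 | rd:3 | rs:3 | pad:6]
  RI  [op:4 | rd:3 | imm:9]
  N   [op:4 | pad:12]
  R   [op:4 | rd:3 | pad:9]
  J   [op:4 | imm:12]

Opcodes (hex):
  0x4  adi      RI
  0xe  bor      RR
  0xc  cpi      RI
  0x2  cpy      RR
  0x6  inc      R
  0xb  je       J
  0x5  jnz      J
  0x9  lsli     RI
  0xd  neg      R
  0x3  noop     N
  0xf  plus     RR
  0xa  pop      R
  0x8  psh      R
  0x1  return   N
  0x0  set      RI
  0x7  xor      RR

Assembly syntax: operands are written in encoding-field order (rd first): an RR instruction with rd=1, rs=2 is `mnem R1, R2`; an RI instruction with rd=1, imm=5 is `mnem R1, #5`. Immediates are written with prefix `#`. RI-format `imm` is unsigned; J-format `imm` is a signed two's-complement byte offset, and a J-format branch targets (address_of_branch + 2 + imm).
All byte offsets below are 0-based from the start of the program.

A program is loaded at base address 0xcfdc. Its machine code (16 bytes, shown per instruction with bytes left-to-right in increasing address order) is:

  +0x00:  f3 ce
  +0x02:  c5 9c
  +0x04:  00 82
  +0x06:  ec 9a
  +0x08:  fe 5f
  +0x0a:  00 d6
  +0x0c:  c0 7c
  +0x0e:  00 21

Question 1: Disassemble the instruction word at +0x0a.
neg R3

off 0x0a: read 00 d6 as little → 0xd600
  opcode bits[15:12]=0xd: neg/R
  [11:9] rd=3 = R3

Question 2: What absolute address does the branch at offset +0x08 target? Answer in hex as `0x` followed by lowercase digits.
[08] fe 5f → 0x5ffe
  top 4b → 0x5 → jnz [J]
  [11:0] imm=4094 (s12→-2) = #-2
  target = base 0xcfdc + off 0x08 + 2 + imm -2 = 0xcfe4

0xcfe4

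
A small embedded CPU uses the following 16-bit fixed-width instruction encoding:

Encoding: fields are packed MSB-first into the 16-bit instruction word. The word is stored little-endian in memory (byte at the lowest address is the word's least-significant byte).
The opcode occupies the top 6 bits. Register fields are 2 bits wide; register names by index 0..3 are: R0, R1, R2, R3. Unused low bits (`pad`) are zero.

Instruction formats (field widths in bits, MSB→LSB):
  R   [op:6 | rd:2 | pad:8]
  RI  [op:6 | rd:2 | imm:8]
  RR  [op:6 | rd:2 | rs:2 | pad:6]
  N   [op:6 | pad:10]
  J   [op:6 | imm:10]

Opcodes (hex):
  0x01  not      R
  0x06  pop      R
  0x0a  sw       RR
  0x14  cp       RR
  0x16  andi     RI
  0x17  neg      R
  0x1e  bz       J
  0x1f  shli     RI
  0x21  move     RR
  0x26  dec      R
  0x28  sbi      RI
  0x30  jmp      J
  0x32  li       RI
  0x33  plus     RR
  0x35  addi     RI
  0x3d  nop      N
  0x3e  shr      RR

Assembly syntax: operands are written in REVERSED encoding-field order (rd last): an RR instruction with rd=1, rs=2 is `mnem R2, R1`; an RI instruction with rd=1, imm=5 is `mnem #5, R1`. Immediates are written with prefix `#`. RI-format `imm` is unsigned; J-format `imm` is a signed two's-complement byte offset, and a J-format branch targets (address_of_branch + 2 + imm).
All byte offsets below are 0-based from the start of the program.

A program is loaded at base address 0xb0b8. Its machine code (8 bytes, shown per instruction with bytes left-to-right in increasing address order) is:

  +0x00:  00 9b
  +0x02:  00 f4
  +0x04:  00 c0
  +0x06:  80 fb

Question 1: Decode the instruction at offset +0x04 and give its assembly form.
off 0x04: read 00 c0 as little → 0xc000
  op=0xc000>>10=0x30 ⇒ jmp (J)
  [9:0] imm=0 = #0

jmp #0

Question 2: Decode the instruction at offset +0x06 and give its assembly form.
shr R2, R3

+0x06: 80 fb ⇒ word 0xfb80 (little)
  opcode bits[15:10]=0x3e: shr/RR
  rd@[9:8]=0x3 ⇒ R3
  rs@[7:6]=0x2 ⇒ R2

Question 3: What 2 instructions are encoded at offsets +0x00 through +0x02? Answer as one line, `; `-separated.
@+00  little-endian(00 9b) = 0x9b00
  opcode bits[15:10]=0x26: dec/R
  [9:8] rd=3 = R3
@+02  little-endian(00 f4) = 0xf400
  opcode bits[15:10]=0x3d: nop/N

dec R3; nop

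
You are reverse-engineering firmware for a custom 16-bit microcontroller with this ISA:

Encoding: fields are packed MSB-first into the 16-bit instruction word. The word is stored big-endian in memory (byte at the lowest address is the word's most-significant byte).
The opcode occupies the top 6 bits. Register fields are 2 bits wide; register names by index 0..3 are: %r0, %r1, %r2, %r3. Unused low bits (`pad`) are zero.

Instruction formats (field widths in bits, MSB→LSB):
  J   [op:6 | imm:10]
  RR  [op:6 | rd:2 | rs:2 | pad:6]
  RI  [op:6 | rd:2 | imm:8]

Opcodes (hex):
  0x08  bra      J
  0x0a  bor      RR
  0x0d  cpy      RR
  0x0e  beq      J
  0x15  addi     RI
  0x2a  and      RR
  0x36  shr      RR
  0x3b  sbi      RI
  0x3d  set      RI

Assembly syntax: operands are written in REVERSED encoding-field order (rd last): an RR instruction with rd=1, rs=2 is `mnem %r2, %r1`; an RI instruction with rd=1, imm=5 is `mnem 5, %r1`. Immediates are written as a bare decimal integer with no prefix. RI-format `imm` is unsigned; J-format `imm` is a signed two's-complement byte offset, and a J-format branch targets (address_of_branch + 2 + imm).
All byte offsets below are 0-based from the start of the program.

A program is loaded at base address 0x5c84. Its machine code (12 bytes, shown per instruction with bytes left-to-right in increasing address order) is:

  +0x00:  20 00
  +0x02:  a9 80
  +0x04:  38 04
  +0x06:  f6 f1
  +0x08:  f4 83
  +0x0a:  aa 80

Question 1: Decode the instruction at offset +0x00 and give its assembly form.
@+00  big-endian(20 00) = 0x2000
  op=0x2000>>10=0x8 ⇒ bra (J)
  imm: (w>>0)&0x3ff=0x0 → 0

bra 0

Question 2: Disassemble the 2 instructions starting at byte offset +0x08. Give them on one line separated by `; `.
set 131, %r0; and %r2, %r2

off 0x08: read f4 83 as big → 0xf483
  top 6b → 0x3d → set [RI]
  rd@[9:8]=0x0 ⇒ %r0
  imm@[7:0]=0x83 ⇒ 131
off 0x0a: read aa 80 as big → 0xaa80
  top 6b → 0x2a → and [RR]
  rd@[9:8]=0x2 ⇒ %r2
  rs@[7:6]=0x2 ⇒ %r2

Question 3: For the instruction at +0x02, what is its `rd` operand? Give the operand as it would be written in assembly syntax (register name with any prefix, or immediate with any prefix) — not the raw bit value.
+0x02: a9 80 ⇒ word 0xa980 (big)
  top 6b → 0x2a → and [RR]
  [9:8] rd=1 = %r1
  [7:6] rs=2 = %r2

%r1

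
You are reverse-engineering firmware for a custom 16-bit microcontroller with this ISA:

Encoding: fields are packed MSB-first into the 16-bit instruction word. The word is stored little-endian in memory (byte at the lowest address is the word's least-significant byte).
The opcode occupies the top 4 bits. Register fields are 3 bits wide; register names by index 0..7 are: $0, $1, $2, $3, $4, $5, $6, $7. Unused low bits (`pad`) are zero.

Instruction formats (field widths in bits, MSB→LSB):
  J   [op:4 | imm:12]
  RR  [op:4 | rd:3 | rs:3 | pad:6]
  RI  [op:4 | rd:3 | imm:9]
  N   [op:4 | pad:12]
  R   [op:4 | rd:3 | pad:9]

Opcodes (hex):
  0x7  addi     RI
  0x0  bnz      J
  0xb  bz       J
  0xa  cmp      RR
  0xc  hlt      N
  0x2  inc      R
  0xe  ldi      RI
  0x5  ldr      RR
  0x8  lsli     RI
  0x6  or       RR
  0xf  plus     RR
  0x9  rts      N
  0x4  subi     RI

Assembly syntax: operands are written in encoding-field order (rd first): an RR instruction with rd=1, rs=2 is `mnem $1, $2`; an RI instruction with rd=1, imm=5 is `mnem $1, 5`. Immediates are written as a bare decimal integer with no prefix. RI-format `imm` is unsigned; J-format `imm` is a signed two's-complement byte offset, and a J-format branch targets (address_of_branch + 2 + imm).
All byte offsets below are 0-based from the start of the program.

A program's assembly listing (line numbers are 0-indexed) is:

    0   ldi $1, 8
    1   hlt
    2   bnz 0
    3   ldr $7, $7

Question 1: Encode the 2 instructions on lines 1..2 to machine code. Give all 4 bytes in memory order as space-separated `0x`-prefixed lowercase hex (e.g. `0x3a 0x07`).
0x00 0xc0 0x00 0x00

1. hlt fields op=0xc:4|pad=0:12 → word c000h → 00 c0
2. bnz fields op=0x0:4|imm=0:12 → word 0000h → 00 00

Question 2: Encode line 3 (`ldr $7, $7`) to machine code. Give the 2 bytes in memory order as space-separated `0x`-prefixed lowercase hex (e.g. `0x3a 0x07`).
line 3 (ldr): pack op=0x5:4|rd=7:3|rs=7:3|pad=0:6 = 0x5fc0; little→ c0 5f

0xc0 0x5f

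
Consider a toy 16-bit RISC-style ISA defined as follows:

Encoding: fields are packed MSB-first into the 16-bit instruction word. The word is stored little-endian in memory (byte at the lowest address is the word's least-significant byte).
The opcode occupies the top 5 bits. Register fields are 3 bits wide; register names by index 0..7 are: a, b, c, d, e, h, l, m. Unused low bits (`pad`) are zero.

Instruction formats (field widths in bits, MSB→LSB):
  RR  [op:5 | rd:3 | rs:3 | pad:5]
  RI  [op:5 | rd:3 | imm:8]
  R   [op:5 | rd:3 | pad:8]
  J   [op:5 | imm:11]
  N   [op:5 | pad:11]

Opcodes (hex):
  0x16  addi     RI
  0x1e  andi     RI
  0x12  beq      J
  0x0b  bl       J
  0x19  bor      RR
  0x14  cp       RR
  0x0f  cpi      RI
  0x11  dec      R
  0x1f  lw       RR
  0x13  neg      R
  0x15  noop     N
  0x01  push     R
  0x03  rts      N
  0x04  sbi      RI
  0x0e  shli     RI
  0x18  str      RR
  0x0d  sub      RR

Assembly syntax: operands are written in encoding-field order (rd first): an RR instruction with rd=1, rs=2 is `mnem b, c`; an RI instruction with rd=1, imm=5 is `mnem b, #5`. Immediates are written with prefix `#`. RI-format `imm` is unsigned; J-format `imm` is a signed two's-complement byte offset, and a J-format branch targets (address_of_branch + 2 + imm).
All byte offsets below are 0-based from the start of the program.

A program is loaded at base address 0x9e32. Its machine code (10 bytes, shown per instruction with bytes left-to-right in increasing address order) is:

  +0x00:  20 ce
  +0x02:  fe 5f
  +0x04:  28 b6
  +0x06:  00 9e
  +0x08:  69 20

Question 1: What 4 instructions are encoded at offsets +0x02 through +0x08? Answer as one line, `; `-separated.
bl #-2; addi l, #40; neg l; sbi a, #105

[02] fe 5f → 0x5ffe
  top 5b → 0xb → bl [J]
  imm: (w>>0)&0x7ff=0x7fe (s11→-2) → #-2
[04] 28 b6 → 0xb628
  top 5b → 0x16 → addi [RI]
  rd: (w>>8)&0x7=0x6 → l
  imm: (w>>0)&0xff=0x28 → #40
[06] 00 9e → 0x9e00
  top 5b → 0x13 → neg [R]
  rd: (w>>8)&0x7=0x6 → l
[08] 69 20 → 0x2069
  top 5b → 0x4 → sbi [RI]
  rd: (w>>8)&0x7=0x0 → a
  imm: (w>>0)&0xff=0x69 → #105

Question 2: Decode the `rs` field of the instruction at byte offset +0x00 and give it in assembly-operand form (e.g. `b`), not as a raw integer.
b

+0x00: 20 ce ⇒ word 0xce20 (little)
  top 5b → 0x19 → bor [RR]
  rd@[10:8]=0x6 ⇒ l
  rs@[7:5]=0x1 ⇒ b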